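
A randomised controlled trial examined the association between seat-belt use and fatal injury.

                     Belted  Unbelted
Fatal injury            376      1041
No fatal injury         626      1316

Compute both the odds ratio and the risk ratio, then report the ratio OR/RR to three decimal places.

0.894

Reading the table with exposure as columns: a = 376 (Belted, case), b = 626 (Belted, non-case), c = 1041 (Unbelted, case), d = 1316.
OR = (376·1316)/(626·1041) = 494816/651666 = 0.75931
Risk in exposed = 376/1002 = 0.37525; risk in unexposed = 1041/2357 = 0.44166; RR = 0.84963
OR/RR = 0.75931 / 0.84963 = 0.89370
The outcome is not rare, so the OR lies further from 1 than the RR.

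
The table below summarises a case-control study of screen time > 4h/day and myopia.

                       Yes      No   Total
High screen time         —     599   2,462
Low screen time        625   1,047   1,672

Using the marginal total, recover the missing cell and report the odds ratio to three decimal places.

The missing cell is in the exposed row: 2462 − 599 = 1863.
So a = 1863, b = 599, c = 625, d = 1047.
OR = (a·d)/(b·c) = (1863 × 1047) / (599 × 625) = 1950561 / 374375 = 5.21018

5.210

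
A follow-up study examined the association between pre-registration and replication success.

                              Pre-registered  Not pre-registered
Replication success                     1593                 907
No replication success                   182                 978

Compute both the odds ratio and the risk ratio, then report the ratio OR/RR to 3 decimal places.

5.060

Reading the table with exposure as columns: a = 1593 (Pre-registered, case), b = 182 (Pre-registered, non-case), c = 907 (Not pre-registered, case), d = 978.
OR = (1593·978)/(182·907) = 1557954/165074 = 9.43791
Risk in exposed = 1593/1775 = 0.89746; risk in unexposed = 907/1885 = 0.48117; RR = 1.86518
OR/RR = 9.43791 / 1.86518 = 5.06005
The outcome is not rare, so the OR lies further from 1 than the RR.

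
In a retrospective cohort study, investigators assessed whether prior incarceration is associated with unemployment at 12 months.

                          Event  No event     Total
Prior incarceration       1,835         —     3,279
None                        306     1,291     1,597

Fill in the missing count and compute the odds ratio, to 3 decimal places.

5.361

The missing cell is in the exposed row: 3279 − 1835 = 1444.
So a = 1835, b = 1444, c = 306, d = 1291.
OR = (a·d)/(b·c) = (1835 × 1291) / (1444 × 306) = 2368985 / 441864 = 5.36134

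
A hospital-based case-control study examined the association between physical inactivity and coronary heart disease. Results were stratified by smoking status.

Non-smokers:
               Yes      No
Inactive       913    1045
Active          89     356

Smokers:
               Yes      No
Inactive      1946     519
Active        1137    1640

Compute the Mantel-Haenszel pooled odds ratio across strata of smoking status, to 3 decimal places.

4.919

OR_MH = Σ(aᵢdᵢ/nᵢ) / Σ(bᵢcᵢ/nᵢ), where nᵢ is the stratum total.
Stratum 1 (Non-smokers): n = 2403; a·d/n = 913·356/2403 = 135.2593; b·c/n = 1045·89/2403 = 38.7037
Stratum 2 (Smokers): n = 5242; a·d/n = 1946·1640/5242 = 608.8211; b·c/n = 519·1137/5242 = 112.5721
OR_MH = (135.2593 + 608.8211) / (38.7037 + 112.5721) = 744.0803 / 151.2758 = 4.91870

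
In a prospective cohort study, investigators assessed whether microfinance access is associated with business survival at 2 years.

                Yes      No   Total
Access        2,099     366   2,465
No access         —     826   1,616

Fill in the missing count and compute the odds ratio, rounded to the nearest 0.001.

5.996

The missing cell is in the unexposed row: 1616 − 826 = 790.
So a = 2099, b = 366, c = 790, d = 826.
OR = (a·d)/(b·c) = (2099 × 826) / (366 × 790) = 1733774 / 289140 = 5.99631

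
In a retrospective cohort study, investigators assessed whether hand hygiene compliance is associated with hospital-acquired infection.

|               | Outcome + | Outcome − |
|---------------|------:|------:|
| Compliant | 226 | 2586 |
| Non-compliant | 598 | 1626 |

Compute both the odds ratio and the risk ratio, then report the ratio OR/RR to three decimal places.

Cells: a = 226, b = 2586, c = 598, d = 1626.
OR = (226·1626)/(2586·598) = 367476/1546428 = 0.23763
Risk in exposed = 226/2812 = 0.08037; risk in unexposed = 598/2224 = 0.26888; RR = 0.29890
OR/RR = 0.23763 / 0.29890 = 0.79501
The outcome is not rare, so the OR lies further from 1 than the RR.

0.795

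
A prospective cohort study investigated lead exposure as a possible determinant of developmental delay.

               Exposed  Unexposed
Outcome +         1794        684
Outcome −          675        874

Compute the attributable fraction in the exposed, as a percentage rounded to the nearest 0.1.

Reading the table with exposure as columns: a = 1794 (Exposed, case), b = 675 (Exposed, non-case), c = 684 (Unexposed, case), d = 874.
Risk in exposed = 1794/2469 = 0.72661; risk in unexposed = 684/1558 = 0.43902.
RR = 0.72661/0.43902 = 1.65506
AR% = (RR − 1)/RR × 100 = (1.65506 − 1)/1.65506 × 100 = 39.5791%

39.6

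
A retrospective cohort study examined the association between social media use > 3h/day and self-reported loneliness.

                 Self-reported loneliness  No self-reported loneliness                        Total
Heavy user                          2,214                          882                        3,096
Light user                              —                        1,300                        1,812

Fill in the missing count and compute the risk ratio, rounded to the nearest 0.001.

The missing cell is in the unexposed row: 1812 − 1300 = 512.
So a = 2214, b = 882, c = 512, d = 1300.
RR = [a/(a+b)] / [c/(c+d)] = (2214/3096) / (512/1812) = 0.71512/0.28256 = 2.53084

2.531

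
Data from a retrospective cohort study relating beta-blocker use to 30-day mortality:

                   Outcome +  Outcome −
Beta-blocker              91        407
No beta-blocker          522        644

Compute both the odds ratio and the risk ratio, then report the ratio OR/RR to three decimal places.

0.676

Cells: a = 91, b = 407, c = 522, d = 644.
OR = (91·644)/(407·522) = 58604/212454 = 0.27584
Risk in exposed = 91/498 = 0.18273; risk in unexposed = 522/1166 = 0.44768; RR = 0.40817
OR/RR = 0.27584 / 0.40817 = 0.67581
The outcome is not rare, so the OR lies further from 1 than the RR.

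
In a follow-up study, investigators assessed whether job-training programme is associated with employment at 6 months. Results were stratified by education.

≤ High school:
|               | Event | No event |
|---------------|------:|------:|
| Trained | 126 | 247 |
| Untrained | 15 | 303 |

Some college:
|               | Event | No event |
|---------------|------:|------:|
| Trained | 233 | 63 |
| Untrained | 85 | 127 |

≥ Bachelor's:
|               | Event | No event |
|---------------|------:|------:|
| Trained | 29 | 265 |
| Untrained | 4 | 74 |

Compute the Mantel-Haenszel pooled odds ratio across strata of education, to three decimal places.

OR_MH = Σ(aᵢdᵢ/nᵢ) / Σ(bᵢcᵢ/nᵢ), where nᵢ is the stratum total.
Stratum 1 (≤ High school): n = 691; a·d/n = 126·303/691 = 55.2504; b·c/n = 247·15/691 = 5.3618
Stratum 2 (Some college): n = 508; a·d/n = 233·127/508 = 58.2500; b·c/n = 63·85/508 = 10.5413
Stratum 3 (≥ Bachelor's): n = 372; a·d/n = 29·74/372 = 5.7688; b·c/n = 265·4/372 = 2.8495
OR_MH = (55.2504 + 58.2500 + 5.7688) / (5.3618 + 10.5413 + 2.8495) = 119.2692 / 18.7526 = 6.36014

6.360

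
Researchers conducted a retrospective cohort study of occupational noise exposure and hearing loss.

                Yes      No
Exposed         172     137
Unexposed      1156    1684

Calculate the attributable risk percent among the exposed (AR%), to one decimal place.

Cells: a = 172, b = 137, c = 1156, d = 1684.
Risk in exposed = 172/309 = 0.55663; risk in unexposed = 1156/2840 = 0.40704.
RR = 0.55663/0.40704 = 1.36751
AR% = (RR − 1)/RR × 100 = (1.36751 − 1)/1.36751 × 100 = 26.8744%

26.9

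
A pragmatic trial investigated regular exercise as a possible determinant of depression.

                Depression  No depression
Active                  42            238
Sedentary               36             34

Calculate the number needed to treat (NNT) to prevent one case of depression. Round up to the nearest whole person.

Risk in treated group = 42/280 = 0.15000; risk in control = 36/70 = 0.51429.
Absolute risk reduction = 0.51429 − 0.15000 = 0.36429
NNT = 1 / ARR = 1 / 0.36429 = 2.745 → round up → 3

3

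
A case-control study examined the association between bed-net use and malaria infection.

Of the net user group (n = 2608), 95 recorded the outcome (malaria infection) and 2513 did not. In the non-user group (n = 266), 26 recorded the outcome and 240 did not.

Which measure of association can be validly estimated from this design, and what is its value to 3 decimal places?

0.349

From the description: a = 95, b = 2513, c = 26, d = 240.
This is a case-control study: participants were sampled on outcome status, so risks in the source population cannot be estimated directly — relative risk is not valid here. The odds ratio is the appropriate measure.
OR = (a·d)/(b·c) = (95 × 240) / (2513 × 26) = 22800 / 65338 = 0.34895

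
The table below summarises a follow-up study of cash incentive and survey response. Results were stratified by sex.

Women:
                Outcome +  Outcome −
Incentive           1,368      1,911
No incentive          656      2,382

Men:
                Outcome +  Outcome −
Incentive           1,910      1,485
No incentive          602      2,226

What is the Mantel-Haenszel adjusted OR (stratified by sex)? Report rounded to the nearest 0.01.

3.50

OR_MH = Σ(aᵢdᵢ/nᵢ) / Σ(bᵢcᵢ/nᵢ), where nᵢ is the stratum total.
Stratum 1 (Women): n = 6317; a·d/n = 1368·2382/6317 = 515.8423; b·c/n = 1911·656/6317 = 198.4512
Stratum 2 (Men): n = 6223; a·d/n = 1910·2226/6223 = 683.2171; b·c/n = 1485·602/6223 = 143.6558
OR_MH = (515.8423 + 683.2171) / (198.4512 + 143.6558) = 1199.0594 / 342.1070 = 3.50493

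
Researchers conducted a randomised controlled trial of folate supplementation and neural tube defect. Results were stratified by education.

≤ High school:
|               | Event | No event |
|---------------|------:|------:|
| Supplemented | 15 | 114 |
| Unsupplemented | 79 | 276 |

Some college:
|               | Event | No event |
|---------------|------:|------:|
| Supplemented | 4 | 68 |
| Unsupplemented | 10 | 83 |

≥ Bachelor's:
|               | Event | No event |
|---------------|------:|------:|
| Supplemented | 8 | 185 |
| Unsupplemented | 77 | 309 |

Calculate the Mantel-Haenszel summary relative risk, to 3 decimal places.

0.364

RR_MH = Σ(aᵢ·n₀ᵢ/nᵢ) / Σ(cᵢ·n₁ᵢ/nᵢ), with n₁ᵢ = aᵢ+bᵢ (exposed), n₀ᵢ = cᵢ+dᵢ (unexposed), nᵢ = n₁ᵢ+n₀ᵢ.
Stratum 1 (≤ High school): n₁ = 129, n₀ = 355, n = 484; a·n₀/n = 15·355/484 = 11.0021; c·n₁/n = 79·129/484 = 21.0558
Stratum 2 (Some college): n₁ = 72, n₀ = 93, n = 165; a·n₀/n = 4·93/165 = 2.2545; c·n₁/n = 10·72/165 = 4.3636
Stratum 3 (≥ Bachelor's): n₁ = 193, n₀ = 386, n = 579; a·n₀/n = 8·386/579 = 5.3333; c·n₁/n = 77·193/579 = 25.6667
RR_MH = (11.0021 + 2.2545 + 5.3333) / (21.0558 + 4.3636 + 25.6667) = 18.5899 / 51.0861 = 0.36389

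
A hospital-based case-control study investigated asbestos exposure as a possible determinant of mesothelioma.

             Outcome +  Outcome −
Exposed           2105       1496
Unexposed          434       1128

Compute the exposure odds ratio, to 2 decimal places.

3.66

Cells: a = 2105, b = 1496, c = 434, d = 1128.
OR = (a·d)/(b·c) = (2105 × 1128) / (1496 × 434) = 2374440 / 649264 = 3.65713
The odds of mesothelioma are about 3.66 times as high in the exposed group.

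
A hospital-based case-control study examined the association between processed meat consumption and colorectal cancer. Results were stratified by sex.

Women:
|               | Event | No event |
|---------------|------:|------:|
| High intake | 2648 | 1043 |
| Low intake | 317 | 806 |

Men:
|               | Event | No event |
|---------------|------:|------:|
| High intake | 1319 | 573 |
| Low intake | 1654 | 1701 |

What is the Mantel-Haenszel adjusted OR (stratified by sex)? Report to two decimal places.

OR_MH = Σ(aᵢdᵢ/nᵢ) / Σ(bᵢcᵢ/nᵢ), where nᵢ is the stratum total.
Stratum 1 (Women): n = 4814; a·d/n = 2648·806/4814 = 443.3502; b·c/n = 1043·317/4814 = 68.6811
Stratum 2 (Men): n = 5247; a·d/n = 1319·1701/5247 = 427.6003; b·c/n = 573·1654/5247 = 180.6255
OR_MH = (443.3502 + 427.6003) / (68.6811 + 180.6255) = 870.9506 / 249.3066 = 3.49349

3.49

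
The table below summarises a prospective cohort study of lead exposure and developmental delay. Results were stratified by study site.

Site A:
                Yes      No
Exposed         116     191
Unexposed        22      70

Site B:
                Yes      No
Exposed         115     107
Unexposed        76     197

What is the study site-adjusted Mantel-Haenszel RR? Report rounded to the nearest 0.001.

1.768

RR_MH = Σ(aᵢ·n₀ᵢ/nᵢ) / Σ(cᵢ·n₁ᵢ/nᵢ), with n₁ᵢ = aᵢ+bᵢ (exposed), n₀ᵢ = cᵢ+dᵢ (unexposed), nᵢ = n₁ᵢ+n₀ᵢ.
Stratum 1 (Site A): n₁ = 307, n₀ = 92, n = 399; a·n₀/n = 116·92/399 = 26.7469; c·n₁/n = 22·307/399 = 16.9273
Stratum 2 (Site B): n₁ = 222, n₀ = 273, n = 495; a·n₀/n = 115·273/495 = 63.4242; c·n₁/n = 76·222/495 = 34.0848
RR_MH = (26.7469 + 63.4242) / (16.9273 + 34.0848) = 90.1711 / 51.0122 = 1.76764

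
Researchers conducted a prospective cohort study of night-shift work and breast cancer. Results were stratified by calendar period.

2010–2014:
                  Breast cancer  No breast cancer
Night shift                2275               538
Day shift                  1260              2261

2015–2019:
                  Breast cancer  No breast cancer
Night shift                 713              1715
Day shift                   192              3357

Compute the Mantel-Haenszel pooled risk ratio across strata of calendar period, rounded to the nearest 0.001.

2.648

RR_MH = Σ(aᵢ·n₀ᵢ/nᵢ) / Σ(cᵢ·n₁ᵢ/nᵢ), with n₁ᵢ = aᵢ+bᵢ (exposed), n₀ᵢ = cᵢ+dᵢ (unexposed), nᵢ = n₁ᵢ+n₀ᵢ.
Stratum 1 (2010–2014): n₁ = 2813, n₀ = 3521, n = 6334; a·n₀/n = 2275·3521/6334 = 1264.6471; c·n₁/n = 1260·2813/6334 = 559.5800
Stratum 2 (2015–2019): n₁ = 2428, n₀ = 3549, n = 5977; a·n₀/n = 713·3549/5977 = 423.3624; c·n₁/n = 192·2428/5977 = 77.9950
RR_MH = (1264.6471 + 423.3624) / (559.5800 + 77.9950) = 1688.0095 / 637.5750 = 2.64755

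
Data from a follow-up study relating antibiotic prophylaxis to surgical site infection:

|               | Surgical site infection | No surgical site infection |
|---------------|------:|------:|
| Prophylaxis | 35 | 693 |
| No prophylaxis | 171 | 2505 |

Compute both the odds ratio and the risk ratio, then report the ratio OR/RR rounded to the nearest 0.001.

Cells: a = 35, b = 693, c = 171, d = 2505.
OR = (35·2505)/(693·171) = 87675/118503 = 0.73985
Risk in exposed = 35/728 = 0.04808; risk in unexposed = 171/2676 = 0.06390; RR = 0.75236
OR/RR = 0.73985 / 0.75236 = 0.98338
The outcome is rare in both groups, so OR ≈ RR (ratio near 1).

0.983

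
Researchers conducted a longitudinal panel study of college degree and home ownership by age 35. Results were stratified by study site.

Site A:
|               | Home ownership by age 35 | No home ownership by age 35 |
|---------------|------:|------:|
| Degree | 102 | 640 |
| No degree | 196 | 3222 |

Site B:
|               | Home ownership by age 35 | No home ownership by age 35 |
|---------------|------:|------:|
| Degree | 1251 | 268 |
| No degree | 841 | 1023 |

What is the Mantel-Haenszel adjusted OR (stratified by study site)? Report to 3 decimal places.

4.725

OR_MH = Σ(aᵢdᵢ/nᵢ) / Σ(bᵢcᵢ/nᵢ), where nᵢ is the stratum total.
Stratum 1 (Site A): n = 4160; a·d/n = 102·3222/4160 = 79.0010; b·c/n = 640·196/4160 = 30.1538
Stratum 2 (Site B): n = 3383; a·d/n = 1251·1023/3383 = 378.2953; b·c/n = 268·841/3383 = 66.6237
OR_MH = (79.0010 + 378.2953) / (30.1538 + 66.6237) = 457.2963 / 96.7776 = 4.72523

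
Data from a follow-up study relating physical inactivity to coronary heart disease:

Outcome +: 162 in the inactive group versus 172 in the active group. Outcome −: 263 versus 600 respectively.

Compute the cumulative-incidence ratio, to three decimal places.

From the description: a = 162, b = 263, c = 172, d = 600.
Risk in exposed = 162/425 = 0.38118; risk in unexposed = 172/772 = 0.22280.
RR = 0.38118 / 0.22280 = 1.71086
The risk among the exposed is 1.71 times that among the unexposed.

1.711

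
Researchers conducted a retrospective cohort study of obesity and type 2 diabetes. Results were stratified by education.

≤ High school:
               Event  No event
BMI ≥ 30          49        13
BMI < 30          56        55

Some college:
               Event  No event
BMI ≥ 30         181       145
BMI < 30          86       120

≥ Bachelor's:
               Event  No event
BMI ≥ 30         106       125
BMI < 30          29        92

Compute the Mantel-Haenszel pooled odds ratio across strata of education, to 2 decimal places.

OR_MH = Σ(aᵢdᵢ/nᵢ) / Σ(bᵢcᵢ/nᵢ), where nᵢ is the stratum total.
Stratum 1 (≤ High school): n = 173; a·d/n = 49·55/173 = 15.5780; b·c/n = 13·56/173 = 4.2081
Stratum 2 (Some college): n = 532; a·d/n = 181·120/532 = 40.8271; b·c/n = 145·86/532 = 23.4398
Stratum 3 (≥ Bachelor's): n = 352; a·d/n = 106·92/352 = 27.7045; b·c/n = 125·29/352 = 10.2983
OR_MH = (15.5780 + 40.8271 + 27.7045) / (4.2081 + 23.4398 + 10.2983) = 84.1096 / 37.9462 = 2.21655

2.22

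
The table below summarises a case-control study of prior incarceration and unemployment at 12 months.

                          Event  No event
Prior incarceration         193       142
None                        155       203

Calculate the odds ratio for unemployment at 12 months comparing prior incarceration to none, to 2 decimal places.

1.78

Cells: a = 193, b = 142, c = 155, d = 203.
OR = (a·d)/(b·c) = (193 × 203) / (142 × 155) = 39179 / 22010 = 1.78005
The odds of unemployment at 12 months are about 1.78 times as high in the prior incarceration group.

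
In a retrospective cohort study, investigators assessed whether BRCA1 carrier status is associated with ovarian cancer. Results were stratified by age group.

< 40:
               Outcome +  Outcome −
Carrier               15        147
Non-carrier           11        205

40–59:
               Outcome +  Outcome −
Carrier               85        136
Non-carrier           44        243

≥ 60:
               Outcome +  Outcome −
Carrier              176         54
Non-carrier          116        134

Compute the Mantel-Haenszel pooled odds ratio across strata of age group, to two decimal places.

OR_MH = Σ(aᵢdᵢ/nᵢ) / Σ(bᵢcᵢ/nᵢ), where nᵢ is the stratum total.
Stratum 1 (< 40): n = 378; a·d/n = 15·205/378 = 8.1349; b·c/n = 147·11/378 = 4.2778
Stratum 2 (40–59): n = 508; a·d/n = 85·243/508 = 40.6594; b·c/n = 136·44/508 = 11.7795
Stratum 3 (≥ 60): n = 480; a·d/n = 176·134/480 = 49.1333; b·c/n = 54·116/480 = 13.0500
OR_MH = (8.1349 + 40.6594 + 49.1333) / (4.2778 + 11.7795 + 13.0500) = 97.9277 / 29.1073 = 3.36437

3.36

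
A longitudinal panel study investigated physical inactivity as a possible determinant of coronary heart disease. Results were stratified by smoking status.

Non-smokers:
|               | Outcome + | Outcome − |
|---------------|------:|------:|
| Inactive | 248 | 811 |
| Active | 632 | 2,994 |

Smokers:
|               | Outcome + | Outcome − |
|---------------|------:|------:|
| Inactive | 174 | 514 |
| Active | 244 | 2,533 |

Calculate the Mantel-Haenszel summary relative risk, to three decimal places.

1.732

RR_MH = Σ(aᵢ·n₀ᵢ/nᵢ) / Σ(cᵢ·n₁ᵢ/nᵢ), with n₁ᵢ = aᵢ+bᵢ (exposed), n₀ᵢ = cᵢ+dᵢ (unexposed), nᵢ = n₁ᵢ+n₀ᵢ.
Stratum 1 (Non-smokers): n₁ = 1059, n₀ = 3626, n = 4685; a·n₀/n = 248·3626/4685 = 191.9419; c·n₁/n = 632·1059/4685 = 142.8576
Stratum 2 (Smokers): n₁ = 688, n₀ = 2777, n = 3465; a·n₀/n = 174·2777/3465 = 139.4511; c·n₁/n = 244·688/3465 = 48.4479
RR_MH = (191.9419 + 139.4511) / (142.8576 + 48.4479) = 331.3930 / 191.3055 = 1.73227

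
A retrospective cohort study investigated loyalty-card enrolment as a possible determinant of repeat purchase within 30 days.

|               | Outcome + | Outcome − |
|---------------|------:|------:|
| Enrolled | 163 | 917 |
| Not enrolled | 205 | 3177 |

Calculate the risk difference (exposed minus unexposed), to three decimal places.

0.090

Cells: a = 163, b = 917, c = 205, d = 3177.
Risk in exposed = 163/1080 = 0.150926; risk in unexposed = 205/3382 = 0.060615.
Risk difference = 0.150926 − 0.060615 = 0.090311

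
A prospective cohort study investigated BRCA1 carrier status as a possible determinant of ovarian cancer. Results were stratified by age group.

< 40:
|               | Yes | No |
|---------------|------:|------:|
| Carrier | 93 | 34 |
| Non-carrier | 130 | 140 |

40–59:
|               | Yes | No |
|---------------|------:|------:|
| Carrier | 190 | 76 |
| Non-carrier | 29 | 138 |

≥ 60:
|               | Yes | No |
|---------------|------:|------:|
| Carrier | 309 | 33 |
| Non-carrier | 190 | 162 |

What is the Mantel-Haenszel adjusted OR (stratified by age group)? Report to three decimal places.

OR_MH = Σ(aᵢdᵢ/nᵢ) / Σ(bᵢcᵢ/nᵢ), where nᵢ is the stratum total.
Stratum 1 (< 40): n = 397; a·d/n = 93·140/397 = 32.7960; b·c/n = 34·130/397 = 11.1335
Stratum 2 (40–59): n = 433; a·d/n = 190·138/433 = 60.5543; b·c/n = 76·29/433 = 5.0901
Stratum 3 (≥ 60): n = 694; a·d/n = 309·162/694 = 72.1297; b·c/n = 33·190/694 = 9.0346
OR_MH = (32.7960 + 60.5543 + 72.1297) / (11.1335 + 5.0901 + 9.0346) = 165.4799 / 25.2582 = 6.55155

6.552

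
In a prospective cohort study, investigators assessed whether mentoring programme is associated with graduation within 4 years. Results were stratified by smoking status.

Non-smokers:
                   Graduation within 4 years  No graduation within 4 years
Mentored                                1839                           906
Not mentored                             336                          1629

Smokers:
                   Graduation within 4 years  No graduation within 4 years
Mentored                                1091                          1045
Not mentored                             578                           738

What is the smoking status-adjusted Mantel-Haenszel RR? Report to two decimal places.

RR_MH = Σ(aᵢ·n₀ᵢ/nᵢ) / Σ(cᵢ·n₁ᵢ/nᵢ), with n₁ᵢ = aᵢ+bᵢ (exposed), n₀ᵢ = cᵢ+dᵢ (unexposed), nᵢ = n₁ᵢ+n₀ᵢ.
Stratum 1 (Non-smokers): n₁ = 2745, n₀ = 1965, n = 4710; a·n₀/n = 1839·1965/4710 = 767.2261; c·n₁/n = 336·2745/4710 = 195.8217
Stratum 2 (Smokers): n₁ = 2136, n₀ = 1316, n = 3452; a·n₀/n = 1091·1316/3452 = 415.9200; c·n₁/n = 578·2136/3452 = 357.6501
RR_MH = (767.2261 + 415.9200) / (195.8217 + 357.6501) = 1183.1462 / 553.4717 = 2.13768

2.14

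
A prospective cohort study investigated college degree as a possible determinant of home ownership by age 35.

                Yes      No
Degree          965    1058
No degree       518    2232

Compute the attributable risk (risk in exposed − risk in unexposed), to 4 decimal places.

0.2887

Cells: a = 965, b = 1058, c = 518, d = 2232.
Risk in exposed = 965/2023 = 0.477014; risk in unexposed = 518/2750 = 0.188364.
Risk difference = 0.477014 − 0.188364 = 0.288651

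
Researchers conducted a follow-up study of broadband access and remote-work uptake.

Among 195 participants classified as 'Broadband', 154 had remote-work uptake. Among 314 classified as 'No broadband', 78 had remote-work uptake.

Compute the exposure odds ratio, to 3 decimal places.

From the description: a = 154, b = 41, c = 78, d = 236.
OR = (a·d)/(b·c) = (154 × 236) / (41 × 78) = 36344 / 3198 = 11.36460
The odds of remote-work uptake are about 11.36 times as high in the broadband group.

11.365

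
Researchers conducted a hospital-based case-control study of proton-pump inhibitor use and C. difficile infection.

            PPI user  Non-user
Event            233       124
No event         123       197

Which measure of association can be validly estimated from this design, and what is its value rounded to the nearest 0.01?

Reading the table with exposure as columns: a = 233 (PPI user, case), b = 123 (PPI user, non-case), c = 124 (Non-user, case), d = 197.
This is a hospital-based case-control study: participants were sampled on outcome status, so risks in the source population cannot be estimated directly — relative risk is not valid here. The odds ratio is the appropriate measure.
OR = (a·d)/(b·c) = (233 × 197) / (123 × 124) = 45901 / 15252 = 3.00951

3.01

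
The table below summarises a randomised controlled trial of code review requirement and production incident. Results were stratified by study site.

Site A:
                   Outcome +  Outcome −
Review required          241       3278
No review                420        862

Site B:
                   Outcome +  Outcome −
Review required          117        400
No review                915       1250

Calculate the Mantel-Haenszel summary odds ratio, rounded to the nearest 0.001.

OR_MH = Σ(aᵢdᵢ/nᵢ) / Σ(bᵢcᵢ/nᵢ), where nᵢ is the stratum total.
Stratum 1 (Site A): n = 4801; a·d/n = 241·862/4801 = 43.2706; b·c/n = 3278·420/4801 = 286.7653
Stratum 2 (Site B): n = 2682; a·d/n = 117·1250/2682 = 54.5302; b·c/n = 400·915/2682 = 136.4653
OR_MH = (43.2706 + 54.5302) / (286.7653 + 136.4653) = 97.8008 / 423.2306 = 0.23108

0.231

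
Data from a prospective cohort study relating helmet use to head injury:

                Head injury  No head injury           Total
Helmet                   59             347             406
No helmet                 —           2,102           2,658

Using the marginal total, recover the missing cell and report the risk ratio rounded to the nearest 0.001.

0.695

The missing cell is in the unexposed row: 2658 − 2102 = 556.
So a = 59, b = 347, c = 556, d = 2102.
RR = [a/(a+b)] / [c/(c+d)] = (59/406) / (556/2658) = 0.14532/0.20918 = 0.69471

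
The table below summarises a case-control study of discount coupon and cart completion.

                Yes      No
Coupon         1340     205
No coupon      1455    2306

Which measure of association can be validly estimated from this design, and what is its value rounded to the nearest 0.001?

Cells: a = 1340, b = 205, c = 1455, d = 2306.
This is a case-control study: participants were sampled on outcome status, so risks in the source population cannot be estimated directly — relative risk is not valid here. The odds ratio is the appropriate measure.
OR = (a·d)/(b·c) = (1340 × 2306) / (205 × 1455) = 3090040 / 298275 = 10.35970

10.360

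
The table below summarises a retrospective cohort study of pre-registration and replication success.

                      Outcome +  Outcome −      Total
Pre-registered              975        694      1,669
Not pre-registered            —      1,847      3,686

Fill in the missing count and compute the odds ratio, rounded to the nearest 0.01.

1.41

The missing cell is in the unexposed row: 3686 − 1847 = 1839.
So a = 975, b = 694, c = 1839, d = 1847.
OR = (a·d)/(b·c) = (975 × 1847) / (694 × 1839) = 1800825 / 1276266 = 1.41101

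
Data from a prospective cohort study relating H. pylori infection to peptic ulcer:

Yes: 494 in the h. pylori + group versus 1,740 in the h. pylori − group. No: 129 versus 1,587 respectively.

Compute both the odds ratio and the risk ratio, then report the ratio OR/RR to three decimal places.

From the description: a = 494, b = 129, c = 1740, d = 1587.
OR = (494·1587)/(129·1740) = 783978/224460 = 3.49273
Risk in exposed = 494/623 = 0.79294; risk in unexposed = 1740/3327 = 0.52299; RR = 1.51615
OR/RR = 3.49273 / 1.51615 = 2.30368
The outcome is not rare, so the OR lies further from 1 than the RR.

2.304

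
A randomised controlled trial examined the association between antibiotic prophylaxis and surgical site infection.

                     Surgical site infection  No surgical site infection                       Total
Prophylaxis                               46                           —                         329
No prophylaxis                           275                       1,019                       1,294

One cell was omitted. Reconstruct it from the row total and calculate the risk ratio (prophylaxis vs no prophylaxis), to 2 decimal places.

The missing cell is in the exposed row: 329 − 46 = 283.
So a = 46, b = 283, c = 275, d = 1019.
RR = [a/(a+b)] / [c/(c+d)] = (46/329) / (275/1294) = 0.13982/0.21252 = 0.65791

0.66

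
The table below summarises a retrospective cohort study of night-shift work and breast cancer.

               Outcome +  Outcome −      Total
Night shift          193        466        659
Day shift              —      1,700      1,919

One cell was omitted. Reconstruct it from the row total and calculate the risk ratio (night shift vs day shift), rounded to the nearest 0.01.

The missing cell is in the unexposed row: 1919 − 1700 = 219.
So a = 193, b = 466, c = 219, d = 1700.
RR = [a/(a+b)] / [c/(c+d)] = (193/659) / (219/1919) = 0.29287/0.11412 = 2.56627

2.57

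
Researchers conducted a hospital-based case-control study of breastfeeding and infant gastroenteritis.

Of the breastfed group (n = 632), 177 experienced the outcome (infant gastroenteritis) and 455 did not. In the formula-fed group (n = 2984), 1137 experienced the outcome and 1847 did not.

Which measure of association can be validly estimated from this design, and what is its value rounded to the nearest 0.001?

From the description: a = 177, b = 455, c = 1137, d = 1847.
This is a hospital-based case-control study: participants were sampled on outcome status, so risks in the source population cannot be estimated directly — relative risk is not valid here. The odds ratio is the appropriate measure.
OR = (a·d)/(b·c) = (177 × 1847) / (455 × 1137) = 326919 / 517335 = 0.63193

0.632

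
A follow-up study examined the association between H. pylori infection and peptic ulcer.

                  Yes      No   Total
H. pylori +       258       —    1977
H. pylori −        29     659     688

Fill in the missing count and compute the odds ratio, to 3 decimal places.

3.411

The missing cell is in the exposed row: 1977 − 258 = 1719.
So a = 258, b = 1719, c = 29, d = 659.
OR = (a·d)/(b·c) = (258 × 659) / (1719 × 29) = 170022 / 49851 = 3.41060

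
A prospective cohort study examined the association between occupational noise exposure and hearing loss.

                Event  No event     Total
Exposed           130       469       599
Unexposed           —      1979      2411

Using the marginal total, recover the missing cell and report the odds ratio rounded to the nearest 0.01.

1.27

The missing cell is in the unexposed row: 2411 − 1979 = 432.
So a = 130, b = 469, c = 432, d = 1979.
OR = (a·d)/(b·c) = (130 × 1979) / (469 × 432) = 257270 / 202608 = 1.26979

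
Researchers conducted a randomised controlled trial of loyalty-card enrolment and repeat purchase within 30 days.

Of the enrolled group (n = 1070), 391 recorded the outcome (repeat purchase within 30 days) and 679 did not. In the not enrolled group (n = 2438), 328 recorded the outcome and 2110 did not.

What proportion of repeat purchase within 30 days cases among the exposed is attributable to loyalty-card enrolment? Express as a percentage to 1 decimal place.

63.2

From the description: a = 391, b = 679, c = 328, d = 2110.
Risk in exposed = 391/1070 = 0.36542; risk in unexposed = 328/2438 = 0.13454.
RR = 0.36542/0.13454 = 2.71614
AR% = (RR − 1)/RR × 100 = (2.71614 − 1)/2.71614 × 100 = 63.1831%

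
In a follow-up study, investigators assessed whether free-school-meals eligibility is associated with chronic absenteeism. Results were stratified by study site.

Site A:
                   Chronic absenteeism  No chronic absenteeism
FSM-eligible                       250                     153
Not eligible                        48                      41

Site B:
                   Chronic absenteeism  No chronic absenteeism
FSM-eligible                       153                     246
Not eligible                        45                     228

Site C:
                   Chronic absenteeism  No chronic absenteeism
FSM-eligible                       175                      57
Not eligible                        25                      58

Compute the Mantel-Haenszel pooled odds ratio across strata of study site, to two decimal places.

OR_MH = Σ(aᵢdᵢ/nᵢ) / Σ(bᵢcᵢ/nᵢ), where nᵢ is the stratum total.
Stratum 1 (Site A): n = 492; a·d/n = 250·41/492 = 20.8333; b·c/n = 153·48/492 = 14.9268
Stratum 2 (Site B): n = 672; a·d/n = 153·228/672 = 51.9107; b·c/n = 246·45/672 = 16.4732
Stratum 3 (Site C): n = 315; a·d/n = 175·58/315 = 32.2222; b·c/n = 57·25/315 = 4.5238
OR_MH = (20.8333 + 51.9107 + 32.2222) / (14.9268 + 16.4732 + 4.5238) = 104.9663 / 35.9239 = 2.92191

2.92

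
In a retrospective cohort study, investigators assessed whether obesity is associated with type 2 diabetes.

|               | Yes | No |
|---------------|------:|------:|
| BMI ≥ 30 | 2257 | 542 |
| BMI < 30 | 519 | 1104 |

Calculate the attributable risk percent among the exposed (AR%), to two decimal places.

60.34

Cells: a = 2257, b = 542, c = 519, d = 1104.
Risk in exposed = 2257/2799 = 0.80636; risk in unexposed = 519/1623 = 0.31978.
RR = 0.80636/0.31978 = 2.52162
AR% = (RR − 1)/RR × 100 = (2.52162 − 1)/2.52162 × 100 = 60.3430%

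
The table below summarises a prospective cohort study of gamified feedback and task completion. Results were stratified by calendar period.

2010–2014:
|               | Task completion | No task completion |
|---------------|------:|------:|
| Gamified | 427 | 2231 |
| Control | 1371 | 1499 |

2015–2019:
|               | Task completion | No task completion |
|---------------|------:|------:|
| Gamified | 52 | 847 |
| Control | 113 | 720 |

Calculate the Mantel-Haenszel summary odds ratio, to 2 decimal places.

0.23

OR_MH = Σ(aᵢdᵢ/nᵢ) / Σ(bᵢcᵢ/nᵢ), where nᵢ is the stratum total.
Stratum 1 (2010–2014): n = 5528; a·d/n = 427·1499/5528 = 115.7874; b·c/n = 2231·1371/5528 = 553.3106
Stratum 2 (2015–2019): n = 1732; a·d/n = 52·720/1732 = 21.6166; b·c/n = 847·113/1732 = 55.2604
OR_MH = (115.7874 + 21.6166) / (553.3106 + 55.2604) = 137.4041 / 608.5710 = 0.22578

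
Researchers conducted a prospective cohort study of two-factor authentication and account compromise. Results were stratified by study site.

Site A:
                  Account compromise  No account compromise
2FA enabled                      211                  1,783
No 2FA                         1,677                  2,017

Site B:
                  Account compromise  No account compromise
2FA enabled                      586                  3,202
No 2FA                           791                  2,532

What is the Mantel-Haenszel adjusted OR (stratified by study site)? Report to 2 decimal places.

0.32

OR_MH = Σ(aᵢdᵢ/nᵢ) / Σ(bᵢcᵢ/nᵢ), where nᵢ is the stratum total.
Stratum 1 (Site A): n = 5688; a·d/n = 211·2017/5688 = 74.8219; b·c/n = 1783·1677/5688 = 525.6841
Stratum 2 (Site B): n = 7111; a·d/n = 586·2532/7111 = 208.6559; b·c/n = 3202·791/7111 = 356.1780
OR_MH = (74.8219 + 208.6559) / (525.6841 + 356.1780) = 283.4778 / 881.8621 = 0.32145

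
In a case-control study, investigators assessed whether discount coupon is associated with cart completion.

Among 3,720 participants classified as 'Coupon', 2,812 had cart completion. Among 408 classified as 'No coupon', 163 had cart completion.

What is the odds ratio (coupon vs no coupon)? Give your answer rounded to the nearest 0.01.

From the description: a = 2812, b = 908, c = 163, d = 245.
OR = (a·d)/(b·c) = (2812 × 245) / (908 × 163) = 688940 / 148004 = 4.65487
The odds of cart completion are about 4.65 times as high in the coupon group.

4.65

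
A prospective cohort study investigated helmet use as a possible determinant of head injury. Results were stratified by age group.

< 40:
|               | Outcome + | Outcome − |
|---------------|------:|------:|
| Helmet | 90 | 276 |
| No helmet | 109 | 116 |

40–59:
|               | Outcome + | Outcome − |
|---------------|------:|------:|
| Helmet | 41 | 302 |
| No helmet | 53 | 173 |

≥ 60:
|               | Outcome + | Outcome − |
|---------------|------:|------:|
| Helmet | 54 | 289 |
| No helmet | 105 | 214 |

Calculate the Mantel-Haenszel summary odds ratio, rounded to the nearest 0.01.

OR_MH = Σ(aᵢdᵢ/nᵢ) / Σ(bᵢcᵢ/nᵢ), where nᵢ is the stratum total.
Stratum 1 (< 40): n = 591; a·d/n = 90·116/591 = 17.6650; b·c/n = 276·109/591 = 50.9036
Stratum 2 (40–59): n = 569; a·d/n = 41·173/569 = 12.4657; b·c/n = 302·53/569 = 28.1301
Stratum 3 (≥ 60): n = 662; a·d/n = 54·214/662 = 17.4562; b·c/n = 289·105/662 = 45.8384
OR_MH = (17.6650 + 12.4657 + 17.4562) / (50.9036 + 28.1301 + 45.8384) = 47.5869 / 124.8720 = 0.38109

0.38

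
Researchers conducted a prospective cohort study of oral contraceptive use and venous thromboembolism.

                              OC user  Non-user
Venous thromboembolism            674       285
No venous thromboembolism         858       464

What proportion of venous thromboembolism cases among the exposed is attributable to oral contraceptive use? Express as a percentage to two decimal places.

13.51

Reading the table with exposure as columns: a = 674 (OC user, case), b = 858 (OC user, non-case), c = 285 (Non-user, case), d = 464.
Risk in exposed = 674/1532 = 0.43995; risk in unexposed = 285/749 = 0.38051.
RR = 0.43995/0.38051 = 1.15621
AR% = (RR − 1)/RR × 100 = (1.15621 − 1)/1.15621 × 100 = 13.5108%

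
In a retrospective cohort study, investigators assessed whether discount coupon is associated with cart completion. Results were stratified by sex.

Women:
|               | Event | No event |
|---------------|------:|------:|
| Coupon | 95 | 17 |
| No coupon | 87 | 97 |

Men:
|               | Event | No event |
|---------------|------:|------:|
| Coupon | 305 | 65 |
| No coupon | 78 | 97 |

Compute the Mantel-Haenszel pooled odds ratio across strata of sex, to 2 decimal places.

5.97

OR_MH = Σ(aᵢdᵢ/nᵢ) / Σ(bᵢcᵢ/nᵢ), where nᵢ is the stratum total.
Stratum 1 (Women): n = 296; a·d/n = 95·97/296 = 31.1318; b·c/n = 17·87/296 = 4.9966
Stratum 2 (Men): n = 545; a·d/n = 305·97/545 = 54.2844; b·c/n = 65·78/545 = 9.3028
OR_MH = (31.1318 + 54.2844) / (4.9966 + 9.3028) = 85.4162 / 14.2994 = 5.97342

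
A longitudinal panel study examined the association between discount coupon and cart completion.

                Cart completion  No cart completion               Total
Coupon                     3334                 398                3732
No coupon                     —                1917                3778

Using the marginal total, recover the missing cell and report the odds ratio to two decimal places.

The missing cell is in the unexposed row: 3778 − 1917 = 1861.
So a = 3334, b = 398, c = 1861, d = 1917.
OR = (a·d)/(b·c) = (3334 × 1917) / (398 × 1861) = 6391278 / 740678 = 8.62896

8.63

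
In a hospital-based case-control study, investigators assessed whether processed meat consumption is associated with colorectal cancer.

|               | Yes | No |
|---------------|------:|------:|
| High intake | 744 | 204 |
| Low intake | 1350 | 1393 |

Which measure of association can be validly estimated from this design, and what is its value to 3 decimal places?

Cells: a = 744, b = 204, c = 1350, d = 1393.
This is a hospital-based case-control study: participants were sampled on outcome status, so risks in the source population cannot be estimated directly — relative risk is not valid here. The odds ratio is the appropriate measure.
OR = (a·d)/(b·c) = (744 × 1393) / (204 × 1350) = 1036392 / 275400 = 3.76322

3.763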